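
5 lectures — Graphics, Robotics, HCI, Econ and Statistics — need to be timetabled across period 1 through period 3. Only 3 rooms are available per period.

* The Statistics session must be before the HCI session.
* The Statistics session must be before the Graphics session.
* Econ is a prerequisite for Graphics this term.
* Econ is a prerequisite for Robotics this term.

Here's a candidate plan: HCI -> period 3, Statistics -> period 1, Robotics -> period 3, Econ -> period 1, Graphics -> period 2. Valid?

Valid

Only 3 rooms are available per period — holds.
The Statistics session must be before the Graphics session — holds.
Econ is a prerequisite for Graphics this term — holds.
Econ is a prerequisite for Robotics this term — holds.
The Statistics session must be before the HCI session — holds.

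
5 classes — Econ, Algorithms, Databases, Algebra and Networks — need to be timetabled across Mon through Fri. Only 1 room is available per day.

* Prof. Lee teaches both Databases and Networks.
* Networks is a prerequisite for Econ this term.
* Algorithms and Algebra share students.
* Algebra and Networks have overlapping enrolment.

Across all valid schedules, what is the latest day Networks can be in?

Thu

Downstream work caps Networks at Thu.
Networks at Thu is achievable: Econ -> Fri, Databases -> Tue, Algebra -> Wed, Networks -> Thu, Algorithms -> Mon.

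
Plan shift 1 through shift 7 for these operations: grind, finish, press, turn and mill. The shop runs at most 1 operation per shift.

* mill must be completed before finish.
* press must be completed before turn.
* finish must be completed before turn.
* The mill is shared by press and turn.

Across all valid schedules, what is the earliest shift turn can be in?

shift 4

Precedence pushes turn to at least shift 3.
turn at shift 4 is achievable: grind in shift 5; press in shift 3; mill in shift 1; turn in shift 4; finish in shift 2.
Nothing earlier works — the conflict and capacity constraints rule out every shift before shift 4.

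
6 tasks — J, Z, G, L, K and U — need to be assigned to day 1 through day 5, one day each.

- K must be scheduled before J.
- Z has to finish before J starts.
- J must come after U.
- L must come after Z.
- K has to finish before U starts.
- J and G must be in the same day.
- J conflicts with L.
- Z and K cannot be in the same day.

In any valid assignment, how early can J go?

Precedence pushes J to at least day 3.
J at day 3 is achievable: L -> day 4, J -> day 3, G -> day 3, U -> day 2, Z -> day 2, K -> day 1.

day 3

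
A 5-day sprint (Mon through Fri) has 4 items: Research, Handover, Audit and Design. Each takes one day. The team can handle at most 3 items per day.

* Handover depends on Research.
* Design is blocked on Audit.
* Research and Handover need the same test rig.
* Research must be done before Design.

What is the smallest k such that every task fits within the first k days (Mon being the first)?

2

The precedence chain requires at least 2 distinct days.
With at most 3 per day and 4 tasks, at least 2 days are needed.
2 works (last occupied day: Tue): for example Design in Tue, Audit in Mon, Research in Mon, Handover in Tue.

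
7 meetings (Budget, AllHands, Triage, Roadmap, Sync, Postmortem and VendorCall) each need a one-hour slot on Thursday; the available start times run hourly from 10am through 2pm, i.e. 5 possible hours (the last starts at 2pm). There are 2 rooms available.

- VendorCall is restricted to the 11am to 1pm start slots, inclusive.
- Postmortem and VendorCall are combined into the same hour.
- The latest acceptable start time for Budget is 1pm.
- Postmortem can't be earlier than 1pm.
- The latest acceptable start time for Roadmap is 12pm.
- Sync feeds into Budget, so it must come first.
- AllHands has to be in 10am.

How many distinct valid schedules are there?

Splitting on Budget: it can be 11am (5), 12pm (14). Listing each branch's schedules as (AllHands, Triage, Roadmap, Sync, Postmortem, VendorCall):
Budget=11am: (10am,11am,12pm,10am,1pm,1pm) (10am,12pm,11am,10am,1pm,1pm) (10am,12pm,12pm,10am,1pm,1pm) (10am,2pm,11am,10am,1pm,1pm) (10am,2pm,12pm,10am,1pm,1pm) — 5.
Budget=12pm: (10am,10am,11am,11am,1pm,1pm) (10am,10am,12pm,11am,1pm,1pm) (10am,11am,10am,11am,1pm,1pm) (10am,11am,11am,10am,1pm,1pm) (10am,11am,12pm,10am,1pm,1pm) (10am,11am,12pm,11am,1pm,1pm) (10am,12pm,10am,11am,1pm,1pm) (10am,12pm,11am,10am,1pm,1pm) (10am,12pm,11am,11am,1pm,1pm) (10am,2pm,10am,11am,1pm,1pm) (10am,2pm,11am,10am,1pm,1pm) (10am,2pm,11am,11am,1pm,1pm) (10am,2pm,12pm,10am,1pm,1pm) (10am,2pm,12pm,11am,1pm,1pm) — 14.
Summing: 5 + 14 = 19.

19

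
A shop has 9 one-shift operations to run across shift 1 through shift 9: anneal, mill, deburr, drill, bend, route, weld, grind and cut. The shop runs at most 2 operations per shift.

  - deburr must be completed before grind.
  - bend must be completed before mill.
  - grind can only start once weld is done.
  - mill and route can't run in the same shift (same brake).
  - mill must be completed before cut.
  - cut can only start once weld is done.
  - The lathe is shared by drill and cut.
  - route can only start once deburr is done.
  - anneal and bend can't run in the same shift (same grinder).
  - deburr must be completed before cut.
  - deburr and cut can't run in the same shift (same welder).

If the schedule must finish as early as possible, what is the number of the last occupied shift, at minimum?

The precedence chain requires at least 3 distinct shifts.
With at most 2 per shift and 9 operations, at least 5 shifts are needed.
5 works (last occupied shift: shift 5): for example mill in shift 2; grind in shift 3; anneal in shift 4; bend in shift 1; deburr in shift 1; drill in shift 5; weld in shift 2; route in shift 4; cut in shift 3.

5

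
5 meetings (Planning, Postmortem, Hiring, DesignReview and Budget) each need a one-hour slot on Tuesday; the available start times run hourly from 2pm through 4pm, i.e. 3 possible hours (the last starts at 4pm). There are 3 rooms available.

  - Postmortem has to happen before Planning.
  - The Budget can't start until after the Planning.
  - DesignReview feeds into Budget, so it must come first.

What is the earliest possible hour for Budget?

Precedence pushes Budget to at least 4pm.
Budget at 4pm is achievable: Planning -> 3pm; DesignReview -> 2pm; Postmortem -> 2pm; Budget -> 4pm; Hiring -> 2pm.

4pm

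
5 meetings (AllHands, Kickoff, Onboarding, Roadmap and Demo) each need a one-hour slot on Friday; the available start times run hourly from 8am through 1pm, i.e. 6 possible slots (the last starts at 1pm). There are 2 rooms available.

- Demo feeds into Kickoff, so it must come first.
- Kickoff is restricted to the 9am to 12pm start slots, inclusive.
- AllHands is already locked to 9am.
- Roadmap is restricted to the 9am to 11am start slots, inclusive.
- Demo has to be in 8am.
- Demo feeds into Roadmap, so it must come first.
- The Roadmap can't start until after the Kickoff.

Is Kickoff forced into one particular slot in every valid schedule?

Kickoff can be 9am (e.g. Roadmap=10am, Onboarding=8am, AllHands=9am, Demo=8am, Kickoff=9am) or 10am (e.g. Onboarding=8am; AllHands=9am; Demo=8am; Kickoff=10am; Roadmap=11am).

No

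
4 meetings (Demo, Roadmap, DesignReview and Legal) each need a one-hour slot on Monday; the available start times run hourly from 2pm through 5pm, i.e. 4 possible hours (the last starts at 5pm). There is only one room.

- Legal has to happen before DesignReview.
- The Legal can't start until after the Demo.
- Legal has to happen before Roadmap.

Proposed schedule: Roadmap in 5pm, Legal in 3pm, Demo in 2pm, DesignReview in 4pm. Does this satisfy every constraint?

There is only one room — holds.
Legal has to happen before DesignReview — holds.
The Legal can't start until after the Demo — holds.
Legal has to happen before Roadmap — holds.

Valid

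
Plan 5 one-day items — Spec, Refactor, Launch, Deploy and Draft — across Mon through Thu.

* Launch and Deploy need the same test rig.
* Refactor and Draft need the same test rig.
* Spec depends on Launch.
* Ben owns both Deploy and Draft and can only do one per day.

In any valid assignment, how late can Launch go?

Wed

Downstream work caps Launch at Wed.
Launch at Wed is achievable: Deploy -> Mon, Draft -> Tue, Launch -> Wed, Refactor -> Mon, Spec -> Thu.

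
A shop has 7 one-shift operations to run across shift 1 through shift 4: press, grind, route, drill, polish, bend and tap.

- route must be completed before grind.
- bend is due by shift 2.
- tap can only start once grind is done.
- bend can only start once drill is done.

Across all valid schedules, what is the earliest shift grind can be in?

shift 2

Precedence pushes grind to at least shift 2; downstream work caps grind at shift 3.
grind at shift 2 is achievable: route=shift 1; polish=shift 1; tap=shift 3; bend=shift 2; press=shift 1; grind=shift 2; drill=shift 1.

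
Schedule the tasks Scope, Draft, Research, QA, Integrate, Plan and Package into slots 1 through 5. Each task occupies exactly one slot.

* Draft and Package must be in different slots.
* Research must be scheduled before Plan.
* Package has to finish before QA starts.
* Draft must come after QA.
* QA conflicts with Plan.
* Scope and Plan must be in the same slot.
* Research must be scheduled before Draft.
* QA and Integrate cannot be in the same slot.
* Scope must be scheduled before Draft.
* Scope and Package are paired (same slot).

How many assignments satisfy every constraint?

20

Splitting on Scope: it can be 2 (12), 3 (8). Listing each branch's schedules as (Draft, Research, QA, Integrate, Plan, Package):
Scope=2: (4,1,3,1,2,2) (4,1,3,2,2,2) (4,1,3,4,2,2) (4,1,3,5,2,2) (5,1,3,1,2,2) (5,1,3,2,2,2) (5,1,3,4,2,2) (5,1,3,5,2,2) (5,1,4,1,2,2) (5,1,4,2,2,2) (5,1,4,3,2,2) (5,1,4,5,2,2) — 12.
Scope=3: (5,1,4,1,3,3) (5,1,4,2,3,3) (5,1,4,3,3,3) (5,1,4,5,3,3) (5,2,4,1,3,3) (5,2,4,2,3,3) (5,2,4,3,3,3) (5,2,4,5,3,3) — 8.
Summing: 12 + 8 = 20.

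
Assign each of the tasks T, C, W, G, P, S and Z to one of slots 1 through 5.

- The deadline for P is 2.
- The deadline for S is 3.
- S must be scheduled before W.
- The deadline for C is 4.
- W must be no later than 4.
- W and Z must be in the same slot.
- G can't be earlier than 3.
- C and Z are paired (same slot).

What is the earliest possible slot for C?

2

C must be in the same slot as W, which can't be before 2, so C is at least 2; C's own window allows nothing later than 4.
C at 2 is achievable: S=1; G=3; W=2; T=1; C=2; P=1; Z=2.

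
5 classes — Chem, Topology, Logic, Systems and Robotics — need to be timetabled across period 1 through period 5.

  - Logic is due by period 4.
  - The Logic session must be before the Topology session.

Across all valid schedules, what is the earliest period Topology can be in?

period 2

Precedence pushes Topology to at least period 2.
Topology at period 2 is achievable: Topology -> period 2; Chem -> period 1; Robotics -> period 1; Systems -> period 1; Logic -> period 1.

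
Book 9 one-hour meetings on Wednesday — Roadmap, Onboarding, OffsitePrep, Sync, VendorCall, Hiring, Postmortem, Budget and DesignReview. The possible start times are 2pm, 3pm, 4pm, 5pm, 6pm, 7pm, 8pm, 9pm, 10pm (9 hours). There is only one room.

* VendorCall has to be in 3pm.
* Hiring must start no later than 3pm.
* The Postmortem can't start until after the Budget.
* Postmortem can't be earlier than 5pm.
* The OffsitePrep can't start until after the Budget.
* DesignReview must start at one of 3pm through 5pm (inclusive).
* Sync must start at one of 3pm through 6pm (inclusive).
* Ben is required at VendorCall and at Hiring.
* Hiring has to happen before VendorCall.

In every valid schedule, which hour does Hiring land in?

2pm

Hiring's window is 2pm–3pm.
VendorCall is fixed at 3pm, and Hiring can't share a hour with VendorCall.
So Hiring must be 2pm.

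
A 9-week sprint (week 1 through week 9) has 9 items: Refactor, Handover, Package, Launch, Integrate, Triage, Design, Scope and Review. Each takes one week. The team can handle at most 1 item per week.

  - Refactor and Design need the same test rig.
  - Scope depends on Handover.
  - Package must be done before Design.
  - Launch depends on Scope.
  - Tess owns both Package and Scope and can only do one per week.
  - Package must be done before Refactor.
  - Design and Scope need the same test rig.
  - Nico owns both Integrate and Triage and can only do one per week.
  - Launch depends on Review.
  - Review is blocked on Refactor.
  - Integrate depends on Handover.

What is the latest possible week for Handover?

week 6

Downstream work caps Handover at week 7.
Handover at week 6 is achievable: Launch in week 8, Review in week 3, Integrate in week 9, Refactor in week 2, Triage in week 5, Handover in week 6, Design in week 4, Package in week 1, Scope in week 7.
Nothing later works — the conflict and capacity constraints rule out every week after week 6.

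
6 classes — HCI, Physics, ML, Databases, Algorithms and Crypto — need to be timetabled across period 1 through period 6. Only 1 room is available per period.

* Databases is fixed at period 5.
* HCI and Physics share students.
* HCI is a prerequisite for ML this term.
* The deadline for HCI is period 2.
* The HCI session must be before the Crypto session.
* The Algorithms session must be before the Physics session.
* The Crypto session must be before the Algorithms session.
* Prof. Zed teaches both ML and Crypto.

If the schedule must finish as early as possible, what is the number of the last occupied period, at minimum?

The precedence chain requires at least 4 distinct periods.
With at most 1 per period and 6 classes, at least 6 periods are needed.
Databases can't be placed before period 5, so the schedule must run through at least period 5.
6 works (last occupied period: period 6): for example Physics=period 4, Algorithms=period 3, Databases=period 5, Crypto=period 2, HCI=period 1, ML=period 6.

6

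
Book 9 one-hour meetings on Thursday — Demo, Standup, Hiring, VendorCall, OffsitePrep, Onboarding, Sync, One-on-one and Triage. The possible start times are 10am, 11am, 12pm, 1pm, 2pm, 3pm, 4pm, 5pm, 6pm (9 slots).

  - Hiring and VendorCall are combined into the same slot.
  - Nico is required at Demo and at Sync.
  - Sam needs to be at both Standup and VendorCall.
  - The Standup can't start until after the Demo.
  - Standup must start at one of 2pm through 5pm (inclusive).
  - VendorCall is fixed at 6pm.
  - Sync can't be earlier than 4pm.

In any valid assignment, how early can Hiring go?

6pm

Hiring must be in the same slot as VendorCall, which can't be before 6pm, so Hiring is at least 6pm.
Hiring at 6pm is achievable: Triage in 10am, Standup in 2pm, OffsitePrep in 10am, Demo in 10am, Onboarding in 10am, One-on-one in 10am, Hiring in 6pm, Sync in 4pm, VendorCall in 6pm.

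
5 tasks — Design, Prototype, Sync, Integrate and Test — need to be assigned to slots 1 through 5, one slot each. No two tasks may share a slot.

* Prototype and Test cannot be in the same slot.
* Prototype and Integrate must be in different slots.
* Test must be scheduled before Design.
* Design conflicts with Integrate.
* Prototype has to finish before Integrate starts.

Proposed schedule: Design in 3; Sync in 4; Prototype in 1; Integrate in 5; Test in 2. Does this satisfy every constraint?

Design conflicts with Integrate — holds.
Prototype has to finish before Integrate starts — holds.
Prototype and Integrate must be in different slots — holds.
No two tasks may share a slot — holds.
Test must be scheduled before Design — holds.
Prototype and Test cannot be in the same slot — holds.

Yes, all constraints hold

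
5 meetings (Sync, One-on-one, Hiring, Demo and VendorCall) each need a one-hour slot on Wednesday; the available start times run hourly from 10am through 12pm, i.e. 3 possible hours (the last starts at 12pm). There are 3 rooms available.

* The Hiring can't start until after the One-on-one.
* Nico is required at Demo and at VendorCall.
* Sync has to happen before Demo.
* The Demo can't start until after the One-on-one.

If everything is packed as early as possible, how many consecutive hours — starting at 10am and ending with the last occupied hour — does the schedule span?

2

The precedence chain requires at least 2 distinct hours.
With at most 3 per hour and 5 meetings, at least 2 hours are needed.
2 works (last occupied hour: 11am): for example Hiring=11am, Sync=10am, VendorCall=10am, Demo=11am, One-on-one=10am.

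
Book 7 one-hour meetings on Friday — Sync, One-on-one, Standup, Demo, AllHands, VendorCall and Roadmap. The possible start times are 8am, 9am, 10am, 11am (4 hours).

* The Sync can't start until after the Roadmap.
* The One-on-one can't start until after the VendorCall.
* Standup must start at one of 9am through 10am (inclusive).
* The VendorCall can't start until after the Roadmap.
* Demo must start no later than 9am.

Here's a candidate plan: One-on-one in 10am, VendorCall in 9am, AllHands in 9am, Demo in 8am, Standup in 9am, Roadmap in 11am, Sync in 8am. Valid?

No — it violates: The Sync can't start until after the Roadmap

Standup must start at one of 9am through 10am (inclusive) — holds.
The One-on-one can't start until after the VendorCall — holds.
The Sync can't start until after the Roadmap — violated.
Demo must start no later than 9am — holds.
The VendorCall can't start until after the Roadmap — violated.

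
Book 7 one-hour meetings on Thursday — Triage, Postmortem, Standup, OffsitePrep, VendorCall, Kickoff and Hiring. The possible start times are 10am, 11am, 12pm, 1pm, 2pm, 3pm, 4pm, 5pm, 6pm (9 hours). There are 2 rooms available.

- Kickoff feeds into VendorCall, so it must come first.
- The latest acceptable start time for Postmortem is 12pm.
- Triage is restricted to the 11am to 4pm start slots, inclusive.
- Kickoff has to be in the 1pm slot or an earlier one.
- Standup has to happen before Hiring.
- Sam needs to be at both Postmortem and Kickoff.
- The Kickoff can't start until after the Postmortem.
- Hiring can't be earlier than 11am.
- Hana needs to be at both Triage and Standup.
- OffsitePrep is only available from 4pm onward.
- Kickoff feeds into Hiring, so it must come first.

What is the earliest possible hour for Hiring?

Hiring is available from 11am; precedence pushes Hiring to at least 12pm.
Hiring at 12pm is achievable: VendorCall -> 12pm; OffsitePrep -> 4pm; Standup -> 10am; Kickoff -> 11am; Postmortem -> 10am; Triage -> 11am; Hiring -> 12pm.

12pm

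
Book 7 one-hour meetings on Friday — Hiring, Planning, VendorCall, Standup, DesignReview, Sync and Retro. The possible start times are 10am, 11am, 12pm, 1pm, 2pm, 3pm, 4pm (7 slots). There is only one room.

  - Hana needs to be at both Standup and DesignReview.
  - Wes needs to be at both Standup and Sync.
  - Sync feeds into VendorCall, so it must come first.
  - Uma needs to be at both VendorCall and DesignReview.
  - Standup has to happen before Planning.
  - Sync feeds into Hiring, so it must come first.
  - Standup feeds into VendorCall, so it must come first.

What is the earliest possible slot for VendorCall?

12pm

Precedence pushes VendorCall to at least 11am.
VendorCall at 12pm is achievable: Planning=2pm, DesignReview=3pm, Standup=10am, VendorCall=12pm, Sync=11am, Hiring=1pm, Retro=4pm.
Nothing earlier works — the conflict and capacity constraints rule out every slot before 12pm.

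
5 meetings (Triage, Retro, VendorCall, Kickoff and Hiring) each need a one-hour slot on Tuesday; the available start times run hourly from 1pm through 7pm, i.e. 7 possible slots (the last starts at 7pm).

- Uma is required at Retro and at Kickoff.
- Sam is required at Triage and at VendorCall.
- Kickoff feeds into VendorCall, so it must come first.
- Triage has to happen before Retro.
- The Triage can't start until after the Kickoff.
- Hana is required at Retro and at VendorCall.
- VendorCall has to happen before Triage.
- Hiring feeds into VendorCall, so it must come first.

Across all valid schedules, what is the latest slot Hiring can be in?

Downstream work caps Hiring at 4pm.
Hiring at 4pm is achievable: VendorCall -> 5pm, Triage -> 6pm, Retro -> 7pm, Hiring -> 4pm, Kickoff -> 1pm.

4pm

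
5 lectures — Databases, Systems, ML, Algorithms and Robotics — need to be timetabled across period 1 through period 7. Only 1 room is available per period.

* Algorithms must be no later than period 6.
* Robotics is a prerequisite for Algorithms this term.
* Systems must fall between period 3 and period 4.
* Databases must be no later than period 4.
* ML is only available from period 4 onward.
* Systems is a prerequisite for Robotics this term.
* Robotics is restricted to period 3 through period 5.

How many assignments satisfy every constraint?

Splitting on Databases: it can be period 1 (7), period 2 (7), period 3 (1), period 4 (1). Listing each branch's schedules as (Systems, ML, Algorithms, Robotics) by period number:
Databases=period 1: (3,4,6,5) (3,5,6,4) (3,6,5,4) (3,7,5,4) (3,7,6,4) (3,7,6,5) (4,7,6,5) — 7.
Databases=period 2: (3,4,6,5) (3,5,6,4) (3,6,5,4) (3,7,5,4) (3,7,6,4) (3,7,6,5) (4,7,6,5) — 7.
Databases=period 3: (4,7,6,5) — 1.
Databases=period 4: (3,7,6,5) — 1.
Summing: 7 + 7 + 1 + 1 = 16.

16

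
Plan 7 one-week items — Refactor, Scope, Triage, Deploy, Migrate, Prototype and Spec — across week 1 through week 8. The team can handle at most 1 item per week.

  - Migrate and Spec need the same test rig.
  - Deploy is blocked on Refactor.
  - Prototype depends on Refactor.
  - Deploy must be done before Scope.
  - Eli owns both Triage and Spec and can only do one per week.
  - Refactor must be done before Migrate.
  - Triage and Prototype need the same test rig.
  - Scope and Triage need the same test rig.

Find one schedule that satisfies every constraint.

Refactor -> week 1, Migrate -> week 4, Triage -> week 6, Prototype -> week 5, Spec -> week 7, Deploy -> week 2, Scope -> week 3

Checking: Refactor(week 1) before Migrate(week 4); Refactor(week 1) before Prototype(week 5); Refactor(week 1) before Deploy(week 2); Deploy(week 2) before Scope(week 3); Triage(week 6) != Spec(week 7); Scope(week 3) != Triage(week 6); Migrate(week 4) != Spec(week 7); Triage(week 6) != Prototype(week 5); max 1 per week (cap 1).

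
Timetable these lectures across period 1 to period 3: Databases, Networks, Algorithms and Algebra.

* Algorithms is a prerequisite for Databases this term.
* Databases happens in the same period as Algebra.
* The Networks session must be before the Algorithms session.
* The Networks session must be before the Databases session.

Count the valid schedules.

Enumerating: Databases in period 3; Algebra in period 3; Networks in period 1; Algorithms in period 2.

1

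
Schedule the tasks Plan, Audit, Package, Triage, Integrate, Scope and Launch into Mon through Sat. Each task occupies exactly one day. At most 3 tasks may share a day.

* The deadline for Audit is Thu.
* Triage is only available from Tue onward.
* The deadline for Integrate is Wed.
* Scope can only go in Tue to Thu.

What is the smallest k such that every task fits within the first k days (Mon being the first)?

With at most 3 per day and 7 tasks, at least 3 days are needed.
Triage can't be placed before Tue — that is day 2 counting from Mon — so the schedule must run through at least 2 days.
3 works (last occupied day: Wed): for example Integrate in Tue; Launch in Wed; Plan in Mon; Package in Mon; Scope in Tue; Triage in Tue; Audit in Mon.

3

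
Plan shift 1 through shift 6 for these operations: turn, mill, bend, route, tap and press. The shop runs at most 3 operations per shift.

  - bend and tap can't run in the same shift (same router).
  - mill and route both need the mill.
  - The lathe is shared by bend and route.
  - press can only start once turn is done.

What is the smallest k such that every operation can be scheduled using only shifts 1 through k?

The precedence chain requires at least 2 distinct shifts.
With at most 3 per shift and 6 operations, at least 2 shifts are needed.
2 works (last occupied shift: shift 2): for example mill in shift 1, press in shift 2, tap in shift 2, turn in shift 1, route in shift 2, bend in shift 1.

2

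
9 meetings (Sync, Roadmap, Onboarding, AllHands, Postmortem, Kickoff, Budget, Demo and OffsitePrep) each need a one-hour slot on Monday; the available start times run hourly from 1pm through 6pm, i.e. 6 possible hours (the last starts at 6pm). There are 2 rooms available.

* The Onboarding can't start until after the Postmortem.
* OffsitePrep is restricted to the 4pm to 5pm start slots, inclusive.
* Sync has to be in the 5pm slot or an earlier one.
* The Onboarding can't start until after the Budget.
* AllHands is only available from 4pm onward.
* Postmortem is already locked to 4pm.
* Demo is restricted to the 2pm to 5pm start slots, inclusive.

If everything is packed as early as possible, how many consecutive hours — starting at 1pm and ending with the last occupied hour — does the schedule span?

The precedence chain requires at least 2 distinct hours.
With at most 2 per hour and 9 meetings, at least 5 hours are needed.
Propagating the time windows through the other constraints, Onboarding can't land before 5pm — that is hour 5 counting from 1pm — so the schedule must run through at least 5 hours.
5 works (last occupied hour: 5pm): for example AllHands -> 4pm, Demo -> 2pm, Roadmap -> 2pm, Sync -> 1pm, Budget -> 1pm, Postmortem -> 4pm, Kickoff -> 3pm, OffsitePrep -> 5pm, Onboarding -> 5pm.

5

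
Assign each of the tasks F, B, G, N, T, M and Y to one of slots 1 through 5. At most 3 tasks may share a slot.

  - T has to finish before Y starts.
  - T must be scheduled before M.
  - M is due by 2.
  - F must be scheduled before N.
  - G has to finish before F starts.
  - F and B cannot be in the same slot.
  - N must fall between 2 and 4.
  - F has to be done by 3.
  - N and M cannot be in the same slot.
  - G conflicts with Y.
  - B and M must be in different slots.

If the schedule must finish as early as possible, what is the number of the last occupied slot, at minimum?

3

The precedence chain requires at least 3 distinct slots.
With at most 3 per slot and 7 tasks, at least 3 slots are needed.
3 works (last occupied slot: 3): for example F in 2; Y in 2; M in 2; T in 1; G in 1; N in 3; B in 1.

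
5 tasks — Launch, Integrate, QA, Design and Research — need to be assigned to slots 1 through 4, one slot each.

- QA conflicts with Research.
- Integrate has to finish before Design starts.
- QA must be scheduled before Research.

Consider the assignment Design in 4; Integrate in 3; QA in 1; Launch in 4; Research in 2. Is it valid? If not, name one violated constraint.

Yes

Integrate has to finish before Design starts — holds.
QA must be scheduled before Research — holds.
QA conflicts with Research — holds.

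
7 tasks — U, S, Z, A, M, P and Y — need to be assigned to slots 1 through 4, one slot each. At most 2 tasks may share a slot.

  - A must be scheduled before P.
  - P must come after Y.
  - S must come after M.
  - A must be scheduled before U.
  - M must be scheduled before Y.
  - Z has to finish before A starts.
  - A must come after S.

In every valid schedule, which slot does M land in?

Downstream work caps M at 1.
So M is pinned to 1.

1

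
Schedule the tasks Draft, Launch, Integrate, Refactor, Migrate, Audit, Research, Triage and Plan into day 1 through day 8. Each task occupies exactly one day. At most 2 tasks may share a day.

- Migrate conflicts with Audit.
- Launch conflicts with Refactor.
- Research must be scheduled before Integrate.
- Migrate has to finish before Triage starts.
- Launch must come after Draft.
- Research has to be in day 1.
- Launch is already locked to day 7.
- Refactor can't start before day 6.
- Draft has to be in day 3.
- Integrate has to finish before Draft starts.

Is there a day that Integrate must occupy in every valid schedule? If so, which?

Research is fixed at day 1 and must come before Integrate, so Integrate is at least day 2.
Draft is fixed at day 3 and must come after Integrate, so Integrate is at most day 2.
So Integrate must be day 2.

day 2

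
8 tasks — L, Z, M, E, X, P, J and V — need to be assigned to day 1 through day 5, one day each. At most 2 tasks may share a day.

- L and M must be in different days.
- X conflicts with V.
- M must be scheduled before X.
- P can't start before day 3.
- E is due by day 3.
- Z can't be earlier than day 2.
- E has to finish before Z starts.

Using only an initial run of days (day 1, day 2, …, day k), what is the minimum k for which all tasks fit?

The precedence chain requires at least 2 distinct days.
With at most 2 per day and 8 tasks, at least 4 days are needed.
P can't be placed before day 3, so the schedule must run through at least day 3.
4 works (last occupied day: day 4): for example E=day 1, V=day 4, Z=day 2, M=day 1, L=day 3, J=day 4, X=day 2, P=day 3.

4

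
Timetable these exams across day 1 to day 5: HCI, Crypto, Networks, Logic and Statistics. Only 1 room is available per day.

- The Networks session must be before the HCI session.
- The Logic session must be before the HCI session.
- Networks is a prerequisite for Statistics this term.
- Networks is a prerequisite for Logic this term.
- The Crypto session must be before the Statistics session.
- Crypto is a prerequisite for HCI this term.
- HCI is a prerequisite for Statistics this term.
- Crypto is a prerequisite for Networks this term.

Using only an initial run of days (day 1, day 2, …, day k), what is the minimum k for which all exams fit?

5

The precedence chain requires at least 5 distinct days.
With at most 1 per day and 5 exams, at least 5 days are needed.
5 works (last occupied day: day 5): for example Logic in day 3, Crypto in day 1, HCI in day 4, Statistics in day 5, Networks in day 2.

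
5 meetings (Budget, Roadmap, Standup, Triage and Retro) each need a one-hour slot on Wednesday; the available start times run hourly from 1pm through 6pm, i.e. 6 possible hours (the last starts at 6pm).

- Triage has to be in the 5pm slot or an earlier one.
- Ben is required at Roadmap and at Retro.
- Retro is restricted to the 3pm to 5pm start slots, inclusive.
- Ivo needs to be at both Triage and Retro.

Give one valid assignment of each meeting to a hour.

Roadmap in 1pm, Triage in 1pm, Standup in 1pm, Retro in 3pm, Budget in 1pm

Checking: Triage(1pm) != Retro(3pm); Roadmap(1pm) != Retro(3pm); Retro=3pm in [3pm,5pm]; Triage=1pm in [1pm,5pm].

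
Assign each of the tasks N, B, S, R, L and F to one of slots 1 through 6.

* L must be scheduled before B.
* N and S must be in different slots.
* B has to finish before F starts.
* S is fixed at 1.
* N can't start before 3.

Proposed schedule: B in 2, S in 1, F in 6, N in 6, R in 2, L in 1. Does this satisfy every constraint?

N can't start before 3 — holds.
S is fixed at 1 — holds.
L must be scheduled before B — holds.
N and S must be in different slots — holds.
B has to finish before F starts — holds.

Yes, all constraints hold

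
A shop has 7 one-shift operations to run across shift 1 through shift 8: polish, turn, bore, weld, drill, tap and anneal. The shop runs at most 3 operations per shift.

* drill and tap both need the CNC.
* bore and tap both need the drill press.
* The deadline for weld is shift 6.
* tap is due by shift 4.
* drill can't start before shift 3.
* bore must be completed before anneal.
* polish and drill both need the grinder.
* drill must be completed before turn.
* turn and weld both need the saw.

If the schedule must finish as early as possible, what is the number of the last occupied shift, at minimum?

The precedence chain requires at least 2 distinct shifts.
With at most 3 per shift and 7 operations, at least 3 shifts are needed.
Propagating the time windows through the other constraints, turn can't land before shift 4, so the schedule must run through at least shift 4.
4 works (last occupied shift: shift 4): for example tap -> shift 2, drill -> shift 3, polish -> shift 1, bore -> shift 1, turn -> shift 4, anneal -> shift 2, weld -> shift 1.

4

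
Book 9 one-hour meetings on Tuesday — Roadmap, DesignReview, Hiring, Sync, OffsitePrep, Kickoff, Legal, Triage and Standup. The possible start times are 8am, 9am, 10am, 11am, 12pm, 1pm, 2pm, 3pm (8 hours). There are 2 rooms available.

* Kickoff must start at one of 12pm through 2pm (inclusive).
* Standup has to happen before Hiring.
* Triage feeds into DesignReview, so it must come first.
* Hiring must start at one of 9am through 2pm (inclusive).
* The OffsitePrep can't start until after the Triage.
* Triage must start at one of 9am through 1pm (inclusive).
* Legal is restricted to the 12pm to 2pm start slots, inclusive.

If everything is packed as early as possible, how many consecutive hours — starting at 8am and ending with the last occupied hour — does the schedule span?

The precedence chain requires at least 2 distinct hours.
With at most 2 per hour and 9 meetings, at least 5 hours are needed.
Kickoff can't be placed before 12pm — that is hour 5 counting from 8am — so the schedule must run through at least 5 hours.
5 works (last occupied hour: 12pm): for example Sync=11am; Legal=12pm; Hiring=9am; Triage=9am; Standup=8am; OffsitePrep=10am; Kickoff=12pm; DesignReview=10am; Roadmap=8am.

5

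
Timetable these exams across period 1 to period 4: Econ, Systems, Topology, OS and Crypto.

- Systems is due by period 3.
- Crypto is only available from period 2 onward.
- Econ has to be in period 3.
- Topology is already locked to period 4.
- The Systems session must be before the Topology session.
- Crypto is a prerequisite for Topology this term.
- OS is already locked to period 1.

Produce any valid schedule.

Crypto=period 2; OS=period 1; Topology=period 4; Econ=period 3; Systems=period 1

Checking: Crypto(period 2) before Topology(period 4); Systems(period 1) before Topology(period 4); Crypto=period 2 in [period 2,period 4]; Systems=period 1 in [period 1,period 3]; OS=period 1 in [period 1,period 1]; Econ=period 3 in [period 3,period 3]; Topology=period 4 in [period 4,period 4].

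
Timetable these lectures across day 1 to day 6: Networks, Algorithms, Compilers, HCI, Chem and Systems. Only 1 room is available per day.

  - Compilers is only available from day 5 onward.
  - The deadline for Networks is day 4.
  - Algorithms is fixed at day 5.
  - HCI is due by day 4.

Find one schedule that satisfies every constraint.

Compilers in day 6; Systems in day 4; Chem in day 3; HCI in day 2; Networks in day 1; Algorithms in day 5

Checking: Compilers=day 6 in [day 5,day 6]; Algorithms=day 5 in [day 5,day 5]; HCI=day 2 in [day 1,day 4]; Networks=day 1 in [day 1,day 4]; max 1 per day (cap 1).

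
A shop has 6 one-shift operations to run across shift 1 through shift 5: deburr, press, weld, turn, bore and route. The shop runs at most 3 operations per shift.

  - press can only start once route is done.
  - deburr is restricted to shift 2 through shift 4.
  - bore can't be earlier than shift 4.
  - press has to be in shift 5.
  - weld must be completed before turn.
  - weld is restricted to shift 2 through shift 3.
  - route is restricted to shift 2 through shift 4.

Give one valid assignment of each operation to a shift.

turn in shift 3; weld in shift 2; deburr in shift 2; route in shift 2; bore in shift 4; press in shift 5

Checking: route(shift 2) before press(shift 5); weld(shift 2) before turn(shift 3); route=shift 2 in [shift 2,shift 4]; bore=shift 4 in [shift 4,shift 5]; press=shift 5 in [shift 5,shift 5]; weld=shift 2 in [shift 2,shift 3]; deburr=shift 2 in [shift 2,shift 4]; max 3 per shift (cap 3).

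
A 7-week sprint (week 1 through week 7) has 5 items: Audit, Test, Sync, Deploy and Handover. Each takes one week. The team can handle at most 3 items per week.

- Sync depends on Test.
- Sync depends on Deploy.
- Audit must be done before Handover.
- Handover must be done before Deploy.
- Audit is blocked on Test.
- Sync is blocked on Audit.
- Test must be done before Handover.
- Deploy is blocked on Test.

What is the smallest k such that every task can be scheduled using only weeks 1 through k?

5

The precedence chain requires at least 5 distinct weeks.
With at most 3 per week and 5 tasks, at least 2 weeks are needed.
5 works (last occupied week: week 5): for example Handover in week 3; Deploy in week 4; Audit in week 2; Test in week 1; Sync in week 5.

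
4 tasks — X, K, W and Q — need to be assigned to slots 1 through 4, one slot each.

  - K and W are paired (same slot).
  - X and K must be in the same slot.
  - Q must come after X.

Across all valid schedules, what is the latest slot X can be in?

Downstream work caps X at 3.
X at 3 is achievable: W=3; K=3; Q=4; X=3.

3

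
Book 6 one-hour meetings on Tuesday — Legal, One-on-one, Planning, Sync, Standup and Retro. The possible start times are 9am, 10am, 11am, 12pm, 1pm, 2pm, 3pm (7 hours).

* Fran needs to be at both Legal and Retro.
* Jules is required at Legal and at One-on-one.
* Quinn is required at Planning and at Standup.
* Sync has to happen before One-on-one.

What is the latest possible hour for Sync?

Downstream work caps Sync at 2pm.
Sync at 2pm is achievable: Sync -> 2pm, Legal -> 9am, Planning -> 9am, Standup -> 10am, Retro -> 10am, One-on-one -> 3pm.

2pm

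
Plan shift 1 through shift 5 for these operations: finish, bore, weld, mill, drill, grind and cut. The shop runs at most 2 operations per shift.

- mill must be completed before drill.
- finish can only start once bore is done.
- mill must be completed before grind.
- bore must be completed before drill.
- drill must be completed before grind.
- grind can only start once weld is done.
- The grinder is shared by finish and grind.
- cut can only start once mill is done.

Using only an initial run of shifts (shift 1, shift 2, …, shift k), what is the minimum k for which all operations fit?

4

The precedence chain requires at least 3 distinct shifts.
With at most 2 per shift and 7 operations, at least 4 shifts are needed.
4 works (last occupied shift: shift 4): for example mill -> shift 1, grind -> shift 3, cut -> shift 3, drill -> shift 2, weld -> shift 2, finish -> shift 4, bore -> shift 1.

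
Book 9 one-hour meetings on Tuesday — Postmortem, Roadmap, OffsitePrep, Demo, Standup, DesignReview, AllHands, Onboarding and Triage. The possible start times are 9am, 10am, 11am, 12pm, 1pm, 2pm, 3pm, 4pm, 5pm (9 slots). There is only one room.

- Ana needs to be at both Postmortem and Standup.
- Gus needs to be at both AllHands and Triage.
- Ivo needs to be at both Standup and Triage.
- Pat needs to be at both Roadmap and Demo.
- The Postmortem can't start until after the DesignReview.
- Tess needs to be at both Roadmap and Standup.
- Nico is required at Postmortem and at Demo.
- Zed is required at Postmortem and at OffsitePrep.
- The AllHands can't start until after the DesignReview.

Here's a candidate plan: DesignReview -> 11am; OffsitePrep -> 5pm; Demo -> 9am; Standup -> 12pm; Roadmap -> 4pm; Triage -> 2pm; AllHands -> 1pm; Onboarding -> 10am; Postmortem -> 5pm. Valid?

Zed is required at Postmortem and at OffsitePrep — violated.
There is only one room — violated.
The AllHands can't start until after the DesignReview — holds.
Gus needs to be at both AllHands and Triage — holds.
Nico is required at Postmortem and at Demo — holds.
Ana needs to be at both Postmortem and Standup — holds.
Ivo needs to be at both Standup and Triage — holds.
The Postmortem can't start until after the DesignReview — holds.
Pat needs to be at both Roadmap and Demo — holds.
Tess needs to be at both Roadmap and Standup — holds.

Invalid. Zed is required at Postmortem and at OffsitePrep.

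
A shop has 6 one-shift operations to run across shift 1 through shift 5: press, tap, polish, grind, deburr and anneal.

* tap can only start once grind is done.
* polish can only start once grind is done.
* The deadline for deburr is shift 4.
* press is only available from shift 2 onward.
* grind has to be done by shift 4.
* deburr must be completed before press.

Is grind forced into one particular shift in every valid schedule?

grind can be shift 1 (e.g. press in shift 2, polish in shift 2, tap in shift 2, anneal in shift 1, deburr in shift 1, grind in shift 1) or shift 2 (e.g. anneal -> shift 1, press -> shift 2, deburr -> shift 1, grind -> shift 2, tap -> shift 3, polish -> shift 3).

No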